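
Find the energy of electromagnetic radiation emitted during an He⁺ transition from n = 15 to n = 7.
0.8688 eV

The energy levels are E_n = -13.6057 Z² eV / n².

Energy at n = 15: E_15 = -13.6057 × 2² / 15² = -0.2418791 eV
Energy at n = 7: E_7 = -13.6057 × 2² / 7² = -1.1106694 eV

For emission (electron falling to lower state), the photon energy is:
E_photon = E_15 - E_7 = |-0.2418791 - (-1.1106694)|
E_photon = 0.8688 eV

This energy is carried away by the emitted photon.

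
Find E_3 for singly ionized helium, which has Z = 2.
-6.0470 eV

For hydrogen-like ions, the energy levels scale with Z²:
E_n = -13.6057 Z² / n² eV

For He⁺ (Z = 2) at n = 3:
E_3 = -13.6057 × 2² / 3²
E_3 = -13.6057 × 4 / 9
E_3 = -54.4228 / 9
E_3 = -6.0470 eV

The energy is 4 times more negative than hydrogen at the same n due to the stronger nuclear charge.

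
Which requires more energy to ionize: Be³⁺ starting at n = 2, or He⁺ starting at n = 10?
Be³⁺ at n = 2 (E = -54.4228 eV)

Using E_n = -13.6057 Z² / n² eV:

Be³⁺ (Z = 4) at n = 2:
E = -13.6057 × 4² / 2² = -13.6057 × 16 / 4 = -54.4228000 eV

He⁺ (Z = 2) at n = 10:
E = -13.6057 × 2² / 10² = -13.6057 × 4 / 100 = -0.5442280 eV

Since -54.4228000 eV < -0.5442280 eV,
Be³⁺ at n = 2 is more tightly bound (requires more energy to ionize).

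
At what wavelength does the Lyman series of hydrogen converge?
91.126513 nm

The series limit corresponds to the transition from n = ∞ to n = 1.
This is the highest energy (shortest wavelength) transition in the Lyman series.

E_∞ = 0 eV
E_1 = -13.6057 / 1² = -13.60570000 eV

Energy at series limit:
ΔE = E_∞ - E_1 = 0 - (-13.60570000) = 13.60570000 eV
λ = hc/E = 1239.84 eV·nm / 13.60570000 eV = 91.126513 nm

This energy equals the ionization energy from the n = 1 state of hydrogen.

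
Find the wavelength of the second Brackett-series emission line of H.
2624.44 nm

The lines of a series are numbered from the longest wavelength (smallest ΔE) outward; the second line is the transition from n = n_f + 2 to n_f.
The Brackett series has all transitions ending at n_f = 4.

For H, the second line (β-line) is the jump from n = 6 to n = 4:
E_6 = -13.6057 / 6² = -0.37793611 eV
E_4 = -13.6057 / 4² = -0.85035625 eV
ΔE = E_6 - E_4 = 0.47242014 eV

λ = hc/E = 1239.84 eV·nm / 0.47242014 eV
λ = 2624.44 nm

This is the β-line of the Brackett series in H.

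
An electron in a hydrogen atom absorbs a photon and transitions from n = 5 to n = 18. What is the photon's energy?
0.502235 eV

The energy levels of a hydrogen-like atom are E_n = -13.6057 eV / n².

Energy at n = 5: E_5 = -13.6057 / 5² = -0.544228000 eV
Energy at n = 18: E_18 = -13.6057 / 18² = -0.041992901 eV

The excitation energy is the difference:
ΔE = E_18 - E_5
ΔE = -0.041992901 - (-0.544228000)
ΔE = 0.502235 eV

Since this is positive, energy must be absorbed (photon absorption).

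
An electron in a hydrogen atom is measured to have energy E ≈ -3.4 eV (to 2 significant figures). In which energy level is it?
n = 2

The exact energy levels follow E_n = -13.6057 eV / n².

The measured value (-3.4 eV) is reported to only 2 significant figures, so we must test candidate n values and see which one matches to that precision.

Candidate energies:
  n = 1:  E = -13.6057/1² = -13.60570 eV
  n = 2:  E = -13.6057/2² = -3.40143 eV  ← matches
  n = 3:  E = -13.6057/3² = -1.51174 eV
  n = 4:  E = -13.6057/4² = -0.85036 eV

Checking against the measurement of -3.4 eV (2 sig figs), only n = 2 agrees:
E_2 = -3.40143 eV, which rounds to -3.4 eV ✓

Therefore n = 2.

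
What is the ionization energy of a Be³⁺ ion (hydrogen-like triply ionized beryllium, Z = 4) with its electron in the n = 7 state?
4.44268 eV

The ionization energy is the energy needed to remove the electron completely (n → ∞).

For a hydrogen-like ion with Z = 4, E_n = -13.6057 Z² / n² eV.

At n = 7: E_7 = -13.6057 × 4² / 7² = -4.44267755 eV
At n = ∞: E_∞ = 0 eV

Ionization energy = E_∞ - E_7 = 0 - (-4.44267755) = 4.44267755 eV
Ionization energy ≈ 4.44268 eV

This is also called the binding energy of the electron in state n = 7.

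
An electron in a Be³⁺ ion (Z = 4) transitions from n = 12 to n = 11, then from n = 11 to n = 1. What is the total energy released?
216.179 eV

The energy levels of Be³⁺ are E_n = -13.6057 × 4² / n² eV.

First transition (12 → 11):
ΔE₁ = |E_11 - E_12|
ΔE₁ = |-1.799100826 - (-1.511744444)| = 0.287356 eV

Second transition (11 → 1):
ΔE₂ = |E_1 - E_11|
ΔE₂ = |-217.691200000 - (-1.799100826)| = 215.892099 eV

Total energy released:
E_total = ΔE₁ + ΔE₂ = 0.287356 + 215.892099 = 216.179 eV

Note: This equals the direct transition 12 → 1: 216.179 eV ✓
Energy is conserved regardless of the path taken.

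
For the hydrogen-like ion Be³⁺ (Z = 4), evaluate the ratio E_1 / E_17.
289.00

Using E_n = -13.6057 Z² / n² eV with Z = 4:

E_1 = -13.6057 × 4² / 1² = -217.6912 / 1 = -217.69120000 eV
E_17 = -13.6057 × 4² / 17² = -217.6912 / 289 = -0.75325675 eV

The ratio is:
E_1/E_17 = (-217.69120000) / (-0.75325675)
E_1/E_17 = (-217.6912/1) / (-217.6912/289)
E_1/E_17 = 289/1
E_1/E_17 = 289.00
(Note: the Z² factors cancel in the ratio.)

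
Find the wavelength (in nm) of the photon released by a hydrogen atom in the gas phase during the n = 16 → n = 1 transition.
91.4839 nm

First, find the transition energy using E_n = -13.6057 / n² eV:
E_16 = -13.6057 / 16² = -0.053147 eV
E_1 = -13.6057 / 1² = -13.605700 eV

Photon energy: |ΔE| = |E_1 - E_16| = 13.552553 eV

Convert to wavelength using E = hc/λ with hc = 1239.84 eV·nm:
λ = hc/E = 1239.84 eV·nm / 13.552553 eV
λ = 91.4839 nm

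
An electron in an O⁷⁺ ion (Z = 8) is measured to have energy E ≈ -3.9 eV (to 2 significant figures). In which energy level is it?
n = 15

The exact energy levels follow E_n = -13.6057 Z² / n² eV with Z = 8.

The measured value (-3.9 eV) is reported to only 2 significant figures, so we must test candidate n values and see which one matches to that precision.

Candidate energies:
  n = 13:  E = -13.6057 × 8² / 13² = -5.15245 eV
  n = 14:  E = -13.6057 × 8² / 14² = -4.44268 eV
  n = 15:  E = -13.6057 × 8² / 15² = -3.87007 eV  ← matches
  n = 16:  E = -13.6057 × 8² / 16² = -3.40143 eV
  n = 17:  E = -13.6057 × 8² / 17² = -3.01303 eV

Checking against the measurement of -3.9 eV (2 sig figs), only n = 15 agrees:
E_15 = -3.87007 eV, which rounds to -3.9 eV ✓

Therefore n = 15.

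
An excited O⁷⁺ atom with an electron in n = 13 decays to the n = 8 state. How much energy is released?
8.453246 eV

The energy levels are E_n = -13.6057 Z² eV / n².

Energy at n = 13: E_13 = -13.6057 × 8² / 13² = -5.152454438 eV
Energy at n = 8: E_8 = -13.6057 × 8² / 8² = -13.605700000 eV

For emission (electron falling to lower state), the photon energy is:
E_photon = E_13 - E_8 = |-5.152454438 - (-13.605700000)|
E_photon = 8.453246 eV

This energy is carried away by the emitted photon.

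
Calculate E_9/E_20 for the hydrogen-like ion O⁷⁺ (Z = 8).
4.94

Using E_n = -13.6057 Z² / n² eV with Z = 8:

E_9 = -13.6057 × 8² / 9² = -870.7648 / 81 = -10.75018272 eV
E_20 = -13.6057 × 8² / 20² = -870.7648 / 400 = -2.17691200 eV

The ratio is:
E_9/E_20 = (-10.75018272) / (-2.17691200)
E_9/E_20 = (-870.7648/81) / (-870.7648/400)
E_9/E_20 = 400/81
E_9/E_20 = 4.94
(Note: the Z² factors cancel in the ratio.)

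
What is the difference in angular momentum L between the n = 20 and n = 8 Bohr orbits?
1.2655e-33 J·s (or 12ℏ)

In the Bohr model, L_n = nℏ where ℏ = 1.054572e-34 J·s.

L_20 = 20ℏ = 2.109144e-33 J·s
L_8 = 8ℏ = 8.436576e-34 J·s

ΔL = L_20 - L_8 = (20 - 8)ℏ = 12ℏ
ΔL = 12 × 1.054572e-34 J·s = 1.2655e-33 J·s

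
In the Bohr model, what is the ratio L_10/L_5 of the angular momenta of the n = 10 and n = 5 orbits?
2.0000

In the Bohr model, L_n = nℏ, so the ratio is purely the ratio of quantum numbers:

L_10/L_5 = 10ℏ / 5ℏ = 10/5 = 2.0000

The angular momentum scales linearly with n.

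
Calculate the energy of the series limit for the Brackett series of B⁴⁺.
21.2589 eV

The series limit corresponds to the transition from n = ∞ to n = 4.
This is the highest energy (shortest wavelength) transition in the Brackett series.

E_∞ = 0 eV
E_4 = -13.6057 × 5² / 4² = -21.2589 eV

Energy at series limit:
ΔE = E_∞ - E_4 = 0 - (-21.2589) = 21.2589 eV

This energy equals the ionization energy from the n = 4 state of B⁴⁺.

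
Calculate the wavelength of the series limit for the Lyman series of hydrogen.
91.13 nm

The series limit corresponds to the transition from n = ∞ to n = 1.
This is the highest energy (shortest wavelength) transition in the Lyman series.

E_∞ = 0 eV
E_1 = -13.6057 / 1² = -13.6057 eV

Energy at series limit:
ΔE = E_∞ - E_1 = 0 - (-13.6057) = 13.6057 eV
λ = hc/E = 1239.84 eV·nm / 13.6057 eV = 91.13 nm

This energy equals the ionization energy from the n = 1 state of hydrogen.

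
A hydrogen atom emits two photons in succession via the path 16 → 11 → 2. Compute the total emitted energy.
3.348278 eV

The energy levels of hydrogen are E_n = -13.6057 / n² eV.

First transition (16 → 11):
ΔE₁ = |E_11 - E_16|
ΔE₁ = |-0.112443801653 - (-0.053147265625)| = 0.059296536 eV

Second transition (11 → 2):
ΔE₂ = |E_2 - E_11|
ΔE₂ = |-3.401425000000 - (-0.112443801653)| = 3.288981198 eV

Total energy released:
E_total = ΔE₁ + ΔE₂ = 0.059296536 + 3.288981198 = 3.348278 eV

Note: This equals the direct transition 16 → 2: 3.348278 eV ✓
Energy is conserved regardless of the path taken.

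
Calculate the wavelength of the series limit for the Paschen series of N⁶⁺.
16.738 nm

The series limit corresponds to the transition from n = ∞ to n = 3.
This is the highest energy (shortest wavelength) transition in the Paschen series.

E_∞ = 0 eV
E_3 = -13.6057 × 7² / 3² = -74.07548 eV

Energy at series limit:
ΔE = E_∞ - E_3 = 0 - (-74.07548) = 74.07548 eV
λ = hc/E = 1239.84 eV·nm / 74.07548 eV = 16.738 nm

This energy equals the ionization energy from the n = 3 state of N⁶⁺.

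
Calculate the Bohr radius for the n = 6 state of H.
1.9050 nm (or 19.0504 Å)

The Bohr radius formula is:
r_n = n² a₀ / Z

where a₀ = 0.0529177 nm is the Bohr radius.

For H (Z = 1) at n = 6:
r_6 = 6² × 0.0529177 nm / 1
r_6 = 36 × 0.0529177 nm / 1
r_6 = 1.90504 nm / 1
r_6 = 1.9050 nm

The electron orbits at approximately 1.9050 nm from the nucleus.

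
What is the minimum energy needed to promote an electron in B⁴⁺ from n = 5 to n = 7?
6.6640 eV

The energy levels of a hydrogen-like atom are E_n = -13.6057 Z² eV / n².

Energy at n = 5: E_5 = -13.6057 × 5² / 5² = -13.6057000 eV
Energy at n = 7: E_7 = -13.6057 × 5² / 7² = -6.9416837 eV

The excitation energy is the difference:
ΔE = E_7 - E_5
ΔE = -6.9416837 - (-13.6057000)
ΔE = 6.6640 eV

Since this is positive, energy must be absorbed (photon absorption).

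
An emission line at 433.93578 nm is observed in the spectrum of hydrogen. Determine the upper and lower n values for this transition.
n = 5 → n = 2

First, find the photon energy from the wavelength (hc = 1239.84 eV·nm):
E = hc/λ = 1239.84 eV·nm / 433.93578 nm = 2.8571970 eV

The energy levels of hydrogen satisfy E_n = -13.6057 / n² eV, so an emission n_i → n_f releases
ΔE = 13.6057 × (1/n_f² − 1/n_i²) eV.

Setting ΔE equal to the photon energy:
1/n_f² − 1/n_i² = 2.8571970 / 13.6057 = 0.21000000

Since 1/n_i² must be positive, we need 1/n_f² > 0.21000000, i.e. n_f ≤ 2. For each allowed n_f, solve n_i = (1/n_f² − 0.21000000)^(−1/2) and check whether it is a whole number:
  n_f = 1: 1/n_i² = 1.00000000 − 0.21000000 = 0.79000000 → n_i = 1.125  (not an integer) ✗
  n_f = 2: 1/n_i² = 0.25000000 − 0.21000000 = 0.04000000 → n_i = 5.000  → integer, n_i = 5 ✓

Only n_f = 2 gives an integer upper level, n_i = 5.

The transition is from n = 5 to n = 2 (emission).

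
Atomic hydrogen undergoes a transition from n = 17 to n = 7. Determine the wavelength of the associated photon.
5376.8440 nm

First, find the transition energy using E_n = -13.6057 / n² eV:
E_17 = -13.6057 / 17² = -0.0470785467 eV
E_7 = -13.6057 / 7² = -0.2776673469 eV

Photon energy: |ΔE| = |E_7 - E_17| = 0.2305888002 eV

Convert to wavelength using E = hc/λ with hc = 1239.84 eV·nm:
λ = hc/E = 1239.84 eV·nm / 0.2305888002 eV
λ = 5376.8440 nm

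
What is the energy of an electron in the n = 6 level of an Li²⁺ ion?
-3.401 eV

For hydrogen-like ions, the energy levels scale with Z²:
E_n = -13.6057 Z² / n² eV

For Li²⁺ (Z = 3) at n = 6:
E_6 = -13.6057 × 3² / 6²
E_6 = -13.6057 × 9 / 36
E_6 = -122.4513 / 36
E_6 = -3.401 eV

The energy is 9 times more negative than hydrogen at the same n due to the stronger nuclear charge.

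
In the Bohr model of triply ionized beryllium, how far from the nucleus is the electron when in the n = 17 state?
3.8233 nm (or 38.2331 Å)

The Bohr radius formula is:
r_n = n² a₀ / Z

where a₀ = 0.0529177 nm is the Bohr radius.

For Be³⁺ (Z = 4) at n = 17:
r_17 = 17² × 0.0529177 nm / 4
r_17 = 289 × 0.0529177 nm / 4
r_17 = 15.29322 nm / 4
r_17 = 3.8233 nm

The electron orbits at approximately 3.8233 nm from the nucleus.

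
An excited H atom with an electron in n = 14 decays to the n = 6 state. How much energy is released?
0.31 eV

The energy levels are E_n = -13.6057 eV / n².

Energy at n = 14: E_14 = -13.6057 / 14² = -0.06942 eV
Energy at n = 6: E_6 = -13.6057 / 6² = -0.37794 eV

For emission (electron falling to lower state), the photon energy is:
E_photon = E_14 - E_6 = |-0.06942 - (-0.37794)|
E_photon = 0.31 eV

This energy is carried away by the emitted photon.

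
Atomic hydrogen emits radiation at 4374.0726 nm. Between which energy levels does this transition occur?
n = 12 → n = 6

First, find the photon energy from the wavelength (hc = 1239.84 eV·nm):
E = hc/λ = 1239.84 eV·nm / 4374.0726 nm = 0.28345209 eV

The energy levels of hydrogen satisfy E_n = -13.6057 / n² eV, so an emission n_i → n_f releases
ΔE = 13.6057 × (1/n_f² − 1/n_i²) eV.

Setting ΔE equal to the photon energy:
1/n_f² − 1/n_i² = 0.28345209 / 13.6057 = 0.020833334

Since 1/n_i² must be positive, we need 1/n_f² > 0.020833334, i.e. n_f ≤ 6. For each allowed n_f, solve n_i = (1/n_f² − 0.020833334)^(−1/2) and check whether it is a whole number:
  n_f = 1: 1/n_i² = 1.000000000 − 0.020833334 = 0.979166666 → n_i = 1.011  (not an integer) ✗
  n_f = 2: 1/n_i² = 0.250000000 − 0.020833334 = 0.229166666 → n_i = 2.089  (not an integer) ✗
  n_f = 3: 1/n_i² = 0.111111111 − 0.020833334 = 0.090277777 → n_i = 3.328  (not an integer) ✗
  n_f = 4: 1/n_i² = 0.062500000 − 0.020833334 = 0.041666666 → n_i = 4.899  (not an integer) ✗
  n_f = 5: 1/n_i² = 0.040000000 − 0.020833334 = 0.019166666 → n_i = 7.223  (not an integer) ✗
  n_f = 6: 1/n_i² = 0.027777778 − 0.020833334 = 0.006944444 → n_i = 12.000  → integer, n_i = 12 ✓

Only n_f = 6 gives an integer upper level, n_i = 12.

The transition is from n = 12 to n = 6 (emission).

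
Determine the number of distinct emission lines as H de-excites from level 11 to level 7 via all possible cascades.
10

The electron can occupy levels n = 7, 8, ..., 11 during de-excitation — that is m = 11 - 7 + 1 = 5 distinct levels.

The number of distinct spectral lines equals the number of ways to choose 2 of these m levels (each pair gives one possible emission transition):

Number of lines = m(m-1)/2 = 5×4/2 = 10

These correspond to all possible transitions between the 5 levels:
11 → 10, 11 → 9, 11 → 8, 11 → 7, 10 → 9, 10 → 8, 10 → 7, 9 → 8...

Each transition produces a photon with a unique energy (and thus wavelength). This count does not depend on Z.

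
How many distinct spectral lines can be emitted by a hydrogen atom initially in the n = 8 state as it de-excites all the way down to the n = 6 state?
3

The electron can occupy levels n = 6, 7, ..., 8 during de-excitation — that is m = 8 - 6 + 1 = 3 distinct levels.

The number of distinct spectral lines equals the number of ways to choose 2 of these m levels (each pair gives one possible emission transition):

Number of lines = m(m-1)/2 = 3×2/2 = 3

These correspond to all possible transitions between the 3 levels:
8 → 7, 8 → 6, 7 → 6

Each transition produces a photon with a unique energy (and thus wavelength). This count does not depend on Z.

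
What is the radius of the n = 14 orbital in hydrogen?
10.37187 nm (or 103.71873 Å)

The Bohr radius formula is:
r_n = n² a₀ / Z

where a₀ = 0.05291772 nm is the Bohr radius.

For H (Z = 1) at n = 14:
r_14 = 14² × 0.05291772 nm / 1
r_14 = 196 × 0.05291772 nm / 1
r_14 = 10.371873 nm / 1
r_14 = 10.37187 nm

The electron orbits at approximately 10.37187 nm from the nucleus.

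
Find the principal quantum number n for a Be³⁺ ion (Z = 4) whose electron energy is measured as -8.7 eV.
n = 5

The exact energy levels follow E_n = -13.6057 Z² / n² eV with Z = 4.

The measured value (-8.7 eV) is reported to only 2 significant figures, so we must test candidate n values and see which one matches to that precision.

Candidate energies:
  n = 3:  E = -13.6057 × 4² / 3² = -24.18791 eV
  n = 4:  E = -13.6057 × 4² / 4² = -13.60570 eV
  n = 5:  E = -13.6057 × 4² / 5² = -8.70765 eV  ← matches
  n = 6:  E = -13.6057 × 4² / 6² = -6.04698 eV
  n = 7:  E = -13.6057 × 4² / 7² = -4.44268 eV

Checking against the measurement of -8.7 eV (2 sig figs), only n = 5 agrees:
E_5 = -8.70765 eV, which rounds to -8.7 eV ✓

Therefore n = 5.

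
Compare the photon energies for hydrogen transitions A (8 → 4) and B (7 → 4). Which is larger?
8 → 4

Calculate the energy for each transition:

Transition 8 → 4:
ΔE₁ = |E_4 - E_8| = |-13.6057/4² - (-13.6057/8²)|
ΔE₁ = |-0.8503562500 - (-0.2125890625)| = 0.6377672 eV

Transition 7 → 4:
ΔE₂ = |E_4 - E_7| = |-13.6057/4² - (-13.6057/7²)|
ΔE₂ = |-0.8503562500 - (-0.2776673469)| = 0.5726889 eV

Since 0.6377672 eV > 0.5726889 eV, the transition 8 → 4 emits the more energetic photon.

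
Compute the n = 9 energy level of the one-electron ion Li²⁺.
-1.51 eV

For hydrogen-like ions, the energy levels scale with Z²:
E_n = -13.6057 Z² / n² eV

For Li²⁺ (Z = 3) at n = 9:
E_9 = -13.6057 × 3² / 9²
E_9 = -13.6057 × 9 / 81
E_9 = -122.4513 / 81
E_9 = -1.51 eV

The energy is 9 times more negative than hydrogen at the same n due to the stronger nuclear charge.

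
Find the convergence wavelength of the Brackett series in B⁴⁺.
58.320968 nm

The series limit corresponds to the transition from n = ∞ to n = 4.
This is the highest energy (shortest wavelength) transition in the Brackett series.

E_∞ = 0 eV
E_4 = -13.6057 × 5² / 4² = -21.25890625 eV

Energy at series limit:
ΔE = E_∞ - E_4 = 0 - (-21.25890625) = 21.25890625 eV
λ = hc/E = 1239.84 eV·nm / 21.25890625 eV = 58.320968 nm

This energy equals the ionization energy from the n = 4 state of B⁴⁺.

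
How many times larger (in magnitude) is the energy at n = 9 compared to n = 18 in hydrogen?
4.00000

Using E_n = -13.6057 Z² / n² eV with Z = 1:

E_9 = -13.6057 / 9² = -13.6057 / 81 = -0.16797160494 eV
E_18 = -13.6057 / 18² = -13.6057 / 324 = -0.04199290123 eV

The ratio is:
E_9/E_18 = (-0.16797160494) / (-0.04199290123)
E_9/E_18 = (-13.6057/81) / (-13.6057/324)
E_9/E_18 = 324/81
E_9/E_18 = 4.00000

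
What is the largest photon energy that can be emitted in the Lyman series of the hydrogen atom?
13.6057 eV

The series limit corresponds to the transition from n = ∞ to n = 1.
This is the highest energy (shortest wavelength) transition in the Lyman series.

E_∞ = 0 eV
E_1 = -13.6057 / 1² = -13.6057 eV

Energy at series limit:
ΔE = E_∞ - E_1 = 0 - (-13.6057) = 13.6057 eV

This energy equals the ionization energy from the n = 1 state of hydrogen.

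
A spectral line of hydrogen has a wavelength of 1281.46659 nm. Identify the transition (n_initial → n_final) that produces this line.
n = 5 → n = 3

First, find the photon energy from the wavelength (hc = 1239.84 eV·nm):
E = hc/λ = 1239.84 eV·nm / 1281.46659 nm = 0.96751645 eV

The energy levels of hydrogen satisfy E_n = -13.6057 / n² eV, so an emission n_i → n_f releases
ΔE = 13.6057 × (1/n_f² − 1/n_i²) eV.

Setting ΔE equal to the photon energy:
1/n_f² − 1/n_i² = 0.96751645 / 13.6057 = 0.071111112

Since 1/n_i² must be positive, we need 1/n_f² > 0.071111112, i.e. n_f ≤ 3. For each allowed n_f, solve n_i = (1/n_f² − 0.071111112)^(−1/2) and check whether it is a whole number:
  n_f = 1: 1/n_i² = 1.000000000 − 0.071111112 = 0.928888888 → n_i = 1.038  (not an integer) ✗
  n_f = 2: 1/n_i² = 0.250000000 − 0.071111112 = 0.178888888 → n_i = 2.364  (not an integer) ✗
  n_f = 3: 1/n_i² = 0.111111111 − 0.071111112 = 0.039999999 → n_i = 5.000  → integer, n_i = 5 ✓

Only n_f = 3 gives an integer upper level, n_i = 5.

The transition is from n = 5 to n = 3 (emission).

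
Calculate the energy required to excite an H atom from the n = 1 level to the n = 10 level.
13.469643 eV

The energy levels of a hydrogen-like atom are E_n = -13.6057 eV / n².

Energy at n = 1: E_1 = -13.6057 / 1² = -13.605700000 eV
Energy at n = 10: E_10 = -13.6057 / 10² = -0.136057000 eV

The excitation energy is the difference:
ΔE = E_10 - E_1
ΔE = -0.136057000 - (-13.605700000)
ΔE = 13.469643 eV

Since this is positive, energy must be absorbed (photon absorption).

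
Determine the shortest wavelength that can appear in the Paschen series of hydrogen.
820.14 nm

The series limit corresponds to the transition from n = ∞ to n = 3.
This is the highest energy (shortest wavelength) transition in the Paschen series.

E_∞ = 0 eV
E_3 = -13.6057 / 3² = -1.511744 eV

Energy at series limit:
ΔE = E_∞ - E_3 = 0 - (-1.511744) = 1.511744 eV
λ = hc/E = 1239.84 eV·nm / 1.511744 eV = 820.14 nm

This energy equals the ionization energy from the n = 3 state of hydrogen.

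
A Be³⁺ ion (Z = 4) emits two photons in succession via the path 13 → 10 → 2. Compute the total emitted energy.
53.135 eV

The energy levels of Be³⁺ are E_n = -13.6057 × 4² / n² eV.

First transition (13 → 10):
ΔE₁ = |E_10 - E_13|
ΔE₁ = |-2.176912000 - (-1.288113609)| = 0.888798 eV

Second transition (10 → 2):
ΔE₂ = |E_2 - E_10|
ΔE₂ = |-54.422800000 - (-2.176912000)| = 52.245888 eV

Total energy released:
E_total = ΔE₁ + ΔE₂ = 0.888798 + 52.245888 = 53.135 eV

Note: This equals the direct transition 13 → 2: 53.135 eV ✓
Energy is conserved regardless of the path taken.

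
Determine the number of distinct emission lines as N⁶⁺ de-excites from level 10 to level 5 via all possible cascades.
15

The electron can occupy levels n = 5, 6, ..., 10 during de-excitation — that is m = 10 - 5 + 1 = 6 distinct levels.

The number of distinct spectral lines equals the number of ways to choose 2 of these m levels (each pair gives one possible emission transition):

Number of lines = m(m-1)/2 = 6×5/2 = 15

These correspond to all possible transitions between the 6 levels:
10 → 9, 10 → 8, 10 → 7, 10 → 6, 10 → 5, 9 → 8, 9 → 7, 9 → 6...

Each transition produces a photon with a unique energy (and thus wavelength). This count does not depend on Z.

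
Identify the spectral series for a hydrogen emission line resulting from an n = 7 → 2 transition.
Balmer series

The spectral series in hydrogen are named based on the final (lower) energy level:
- Lyman series: n_final = 1 (ultraviolet)
- Balmer series: n_final = 2 (visible/near-UV)
- Paschen series: n_final = 3 (infrared)
- Brackett series: n_final = 4 (infrared)
- Pfund series: n_final = 5 (far infrared)

Since this transition ends at n = 2, it belongs to the Balmer series.

For reference, this 7 → 2 line has photon energy
ΔE = 13.6057 eV × (1/2² - 1/7²) = 3.12375765 eV,
corresponding to wavelength λ = hc/ΔE = 1239.84 eV·nm / 3.12375765 eV = 396.9066 nm in the visible/near-UV region.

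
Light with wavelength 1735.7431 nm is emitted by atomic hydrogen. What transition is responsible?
n = 10 → n = 4

First, find the photon energy from the wavelength (hc = 1239.84 eV·nm):
E = hc/λ = 1239.84 eV·nm / 1735.7431 nm = 0.71429925 eV

The energy levels of hydrogen satisfy E_n = -13.6057 / n² eV, so an emission n_i → n_f releases
ΔE = 13.6057 × (1/n_f² − 1/n_i²) eV.

Setting ΔE equal to the photon energy:
1/n_f² − 1/n_i² = 0.71429925 / 13.6057 = 0.052500000

Since 1/n_i² must be positive, we need 1/n_f² > 0.052500000, i.e. n_f ≤ 4. For each allowed n_f, solve n_i = (1/n_f² − 0.052500000)^(−1/2) and check whether it is a whole number:
  n_f = 1: 1/n_i² = 1.000000000 − 0.052500000 = 0.947500000 → n_i = 1.027  (not an integer) ✗
  n_f = 2: 1/n_i² = 0.250000000 − 0.052500000 = 0.197500000 → n_i = 2.250  (not an integer) ✗
  n_f = 3: 1/n_i² = 0.111111111 − 0.052500000 = 0.058611111 → n_i = 4.131  (not an integer) ✗
  n_f = 4: 1/n_i² = 0.062500000 − 0.052500000 = 0.010000000 → n_i = 10.000  → integer, n_i = 10 ✓

Only n_f = 4 gives an integer upper level, n_i = 10.

The transition is from n = 10 to n = 4 (emission).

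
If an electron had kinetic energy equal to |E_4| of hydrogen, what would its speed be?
5.469e+05 m/s (or 0.18243% of c)

The binding energy at n = 4 for hydrogen is:
E_4 = -13.6057/4² = -0.8503563 eV
|E_4| = 0.8503563 eV

Convert to Joules:
KE = 0.8503563 eV × (1.602177 × 10⁻¹⁹ J/eV) = 1.36242e-19 J

Using KE = ½mv²:
v = √(2·KE/m_e)
v = √(2 × 1.36242e-19 J / 9.10938 × 10⁻³¹ kg)
v = 5.469e+05 m/s

This is approximately 0.18243% the speed of light.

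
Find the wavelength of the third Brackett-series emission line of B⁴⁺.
86.597802 nm

The lines of a series are numbered from the longest wavelength (smallest ΔE) outward; the third line is the transition from n = n_f + 3 to n_f.
The Brackett series has all transitions ending at n_f = 4.

For B⁴⁺ (Z = 5), the third line (γ-line) is the jump from n = 7 to n = 4:
E_7 = -13.6057 × 5² / 7² = -6.94168367 eV
E_4 = -13.6057 × 5² / 4² = -21.25890625 eV
ΔE = E_7 - E_4 = 14.31722258 eV

λ = hc/E = 1239.84 eV·nm / 14.31722258 eV
λ = 86.597802 nm

This is the γ-line of the Brackett series in B⁴⁺.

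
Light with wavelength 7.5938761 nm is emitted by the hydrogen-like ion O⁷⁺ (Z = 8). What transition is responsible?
n = 4 → n = 2

First, find the photon energy from the wavelength (hc = 1239.84 eV·nm):
E = hc/λ = 1239.84 eV·nm / 7.5938761 nm = 163.26840 eV

The energy levels of O⁷⁺ satisfy E_n = -13.6057 × 8² / n² eV, so an emission n_i → n_f releases
ΔE = 13.6057 × 8² × (1/n_f² − 1/n_i²) eV.

Setting ΔE equal to the photon energy:
1/n_f² − 1/n_i² = 163.26840 / (13.6057 × 8²) = 0.18750000

Since 1/n_i² must be positive, we need 1/n_f² > 0.18750000, i.e. n_f ≤ 2. For each allowed n_f, solve n_i = (1/n_f² − 0.18750000)^(−1/2) and check whether it is a whole number:
  n_f = 1: 1/n_i² = 1.00000000 − 0.18750000 = 0.81250000 → n_i = 1.109  (not an integer) ✗
  n_f = 2: 1/n_i² = 0.25000000 − 0.18750000 = 0.06250000 → n_i = 4.000  → integer, n_i = 4 ✓

Only n_f = 2 gives an integer upper level, n_i = 4.

The transition is from n = 4 to n = 2 (emission).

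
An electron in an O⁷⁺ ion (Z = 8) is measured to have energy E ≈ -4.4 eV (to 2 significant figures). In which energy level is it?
n = 14

The exact energy levels follow E_n = -13.6057 Z² / n² eV with Z = 8.

The measured value (-4.4 eV) is reported to only 2 significant figures, so we must test candidate n values and see which one matches to that precision.

Candidate energies:
  n = 12:  E = -13.6057 × 8² / 12² = -6.04698 eV
  n = 13:  E = -13.6057 × 8² / 13² = -5.15245 eV
  n = 14:  E = -13.6057 × 8² / 14² = -4.44268 eV  ← matches
  n = 15:  E = -13.6057 × 8² / 15² = -3.87007 eV
  n = 16:  E = -13.6057 × 8² / 16² = -3.40143 eV

Checking against the measurement of -4.4 eV (2 sig figs), only n = 14 agrees:
E_14 = -4.44268 eV, which rounds to -4.4 eV ✓

Therefore n = 14.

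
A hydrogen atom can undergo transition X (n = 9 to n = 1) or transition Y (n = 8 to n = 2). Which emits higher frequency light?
9 → 1

Calculate the energy for each transition:

Transition 9 → 1:
ΔE₁ = |E_1 - E_9| = |-13.6057/1² - (-13.6057/9²)|
ΔE₁ = |-13.60570000000 - (-0.16797160494)| = 13.43772840 eV

Transition 8 → 2:
ΔE₂ = |E_2 - E_8| = |-13.6057/2² - (-13.6057/8²)|
ΔE₂ = |-3.40142500000 - (-0.21258906250)| = 3.18883594 eV

Since 13.43772840 eV > 3.18883594 eV, the transition 9 → 1 emits the more energetic photon.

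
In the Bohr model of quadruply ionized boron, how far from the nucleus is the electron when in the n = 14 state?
2.074375 nm (or 20.743747 Å)

The Bohr radius formula is:
r_n = n² a₀ / Z

where a₀ = 0.052917721 nm is the Bohr radius.

For B⁴⁺ (Z = 5) at n = 14:
r_14 = 14² × 0.052917721 nm / 5
r_14 = 196 × 0.052917721 nm / 5
r_14 = 10.3718733 nm / 5
r_14 = 2.074375 nm

The electron orbits at approximately 2.074375 nm from the nucleus.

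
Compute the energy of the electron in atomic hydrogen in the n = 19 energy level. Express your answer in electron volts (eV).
-0.038 eV

The energy levels of a hydrogen-like atom are given by:
E_n = -13.6057 eV / n²

For n = 19:
E_19 = -13.6057 eV / 19²
E_19 = -13.6057 eV / 361
E_19 = -0.038 eV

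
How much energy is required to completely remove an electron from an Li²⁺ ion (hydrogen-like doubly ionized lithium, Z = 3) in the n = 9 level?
1.51174 eV

The ionization energy is the energy needed to remove the electron completely (n → ∞).

For a hydrogen-like ion with Z = 3, E_n = -13.6057 Z² / n² eV.

At n = 9: E_9 = -13.6057 × 3² / 9² = -1.51174444 eV
At n = ∞: E_∞ = 0 eV

Ionization energy = E_∞ - E_9 = 0 - (-1.51174444) = 1.51174444 eV
Ionization energy ≈ 1.51174 eV

This is also called the binding energy of the electron in state n = 9.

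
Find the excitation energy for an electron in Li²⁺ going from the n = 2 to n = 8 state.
28.70 eV

The energy levels of a hydrogen-like atom are E_n = -13.6057 Z² eV / n².

Energy at n = 2: E_2 = -13.6057 × 3² / 2² = -30.61283 eV
Energy at n = 8: E_8 = -13.6057 × 3² / 8² = -1.91330 eV

The excitation energy is the difference:
ΔE = E_8 - E_2
ΔE = -1.91330 - (-30.61283)
ΔE = 28.70 eV

Since this is positive, energy must be absorbed (photon absorption).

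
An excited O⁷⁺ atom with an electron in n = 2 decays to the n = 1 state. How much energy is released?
653.074 eV

The energy levels are E_n = -13.6057 Z² eV / n².

Energy at n = 2: E_2 = -13.6057 × 8² / 2² = -217.691200 eV
Energy at n = 1: E_1 = -13.6057 × 8² / 1² = -870.764800 eV

For emission (electron falling to lower state), the photon energy is:
E_photon = E_2 - E_1 = |-217.691200 - (-870.764800)|
E_photon = 653.074 eV

This energy is carried away by the emitted photon.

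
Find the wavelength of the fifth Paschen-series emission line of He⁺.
238.585780 nm

The lines of a series are numbered from the longest wavelength (smallest ΔE) outward; the fifth line is the transition from n = n_f + 5 to n_f.
The Paschen series has all transitions ending at n_f = 3.

For He⁺ (Z = 2), the fifth line (ε-line) is the jump from n = 8 to n = 3:
E_8 = -13.6057 × 2² / 8² = -0.8503562500 eV
E_3 = -13.6057 × 2² / 3² = -6.0469777778 eV
ΔE = E_8 - E_3 = 5.1966215278 eV

λ = hc/E = 1239.84 eV·nm / 5.1966215278 eV
λ = 238.585780 nm

This is the ε-line of the Paschen series in He⁺.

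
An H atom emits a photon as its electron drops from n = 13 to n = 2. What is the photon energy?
3.321 eV

The energy levels are E_n = -13.6057 eV / n².

Energy at n = 13: E_13 = -13.6057 / 13² = -0.080507 eV
Energy at n = 2: E_2 = -13.6057 / 2² = -3.401425 eV

For emission (electron falling to lower state), the photon energy is:
E_photon = E_13 - E_2 = |-0.080507 - (-3.401425)|
E_photon = 3.321 eV

This energy is carried away by the emitted photon.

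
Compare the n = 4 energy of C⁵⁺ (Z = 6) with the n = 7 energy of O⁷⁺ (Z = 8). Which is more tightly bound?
C⁵⁺ at n = 4 (E = -30.61283 eV)

Using E_n = -13.6057 Z² / n² eV:

C⁵⁺ (Z = 6) at n = 4:
E = -13.6057 × 6² / 4² = -13.6057 × 36 / 16 = -30.61282500 eV

O⁷⁺ (Z = 8) at n = 7:
E = -13.6057 × 8² / 7² = -13.6057 × 64 / 49 = -17.77071020 eV

Since -30.61282500 eV < -17.77071020 eV,
C⁵⁺ at n = 4 is more tightly bound (requires more energy to ionize).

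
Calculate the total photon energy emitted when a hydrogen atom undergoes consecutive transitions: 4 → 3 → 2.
2.55107 eV

The energy levels of hydrogen are E_n = -13.6057 / n² eV.

First transition (4 → 3):
ΔE₁ = |E_3 - E_4|
ΔE₁ = |-1.51174444444 - (-0.85035625000)| = 0.66138819 eV

Second transition (3 → 2):
ΔE₂ = |E_2 - E_3|
ΔE₂ = |-3.40142500000 - (-1.51174444444)| = 1.88968056 eV

Total energy released:
E_total = ΔE₁ + ΔE₂ = 0.66138819 + 1.88968056 = 2.55107 eV

Note: This equals the direct transition 4 → 2: 2.55107 eV ✓
Energy is conserved regardless of the path taken.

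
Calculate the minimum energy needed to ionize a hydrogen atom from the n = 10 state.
0.13606 eV

The ionization energy is the energy needed to remove the electron completely (n → ∞).

For hydrogen, E_n = -13.6057 eV / n².

At n = 10: E_10 = -13.6057 / 10² = -0.13605700 eV
At n = ∞: E_∞ = 0 eV

Ionization energy = E_∞ - E_10 = 0 - (-0.13605700) = 0.13605700 eV
Ionization energy ≈ 0.13606 eV

This is also called the binding energy of the electron in state n = 10.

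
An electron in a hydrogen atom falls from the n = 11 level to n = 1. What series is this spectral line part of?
Lyman series

The spectral series in hydrogen are named based on the final (lower) energy level:
- Lyman series: n_final = 1 (ultraviolet)
- Balmer series: n_final = 2 (visible/near-UV)
- Paschen series: n_final = 3 (infrared)
- Brackett series: n_final = 4 (infrared)
- Pfund series: n_final = 5 (far infrared)

Since this transition ends at n = 1, it belongs to the Lyman series.

For reference, this 11 → 1 line has photon energy
ΔE = 13.6057 eV × (1/1² - 1/11²) = 13.4933 eV,
corresponding to wavelength λ = hc/ΔE = 1239.84 eV·nm / 13.4933 eV = 91.89 nm in the ultraviolet region.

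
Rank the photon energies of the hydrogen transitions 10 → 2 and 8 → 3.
10 → 2

Calculate the energy for each transition:

Transition 10 → 2:
ΔE₁ = |E_2 - E_10| = |-13.6057/2² - (-13.6057/10²)|
ΔE₁ = |-3.401425000 - (-0.136057000)| = 3.265368 eV

Transition 8 → 3:
ΔE₂ = |E_3 - E_8| = |-13.6057/3² - (-13.6057/8²)|
ΔE₂ = |-1.511744444 - (-0.212589063)| = 1.299155 eV

Since 3.265368 eV > 1.299155 eV, the transition 10 → 2 emits the more energetic photon.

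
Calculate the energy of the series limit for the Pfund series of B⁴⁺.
13.61 eV

The series limit corresponds to the transition from n = ∞ to n = 5.
This is the highest energy (shortest wavelength) transition in the Pfund series.

E_∞ = 0 eV
E_5 = -13.6057 × 5² / 5² = -13.61 eV

Energy at series limit:
ΔE = E_∞ - E_5 = 0 - (-13.61) = 13.61 eV

This energy equals the ionization energy from the n = 5 state of B⁴⁺.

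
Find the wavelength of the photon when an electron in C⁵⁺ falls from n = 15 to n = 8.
226.401 nm

First, find the transition energy using E_n = -13.6057 Z² / n² eV:
E_15 = -13.6057 × 6² / 15² = -2.1769120 eV
E_8 = -13.6057 × 6² / 8² = -7.6532063 eV

Photon energy: |ΔE| = |E_8 - E_15| = 5.4762943 eV

Convert to wavelength using E = hc/λ with hc = 1239.84 eV·nm:
λ = hc/E = 1239.84 eV·nm / 5.4762943 eV
λ = 226.401 nm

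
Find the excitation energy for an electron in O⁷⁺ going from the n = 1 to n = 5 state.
835.93421 eV

The energy levels of a hydrogen-like atom are E_n = -13.6057 Z² eV / n².

Energy at n = 1: E_1 = -13.6057 × 8² / 1² = -870.76480000 eV
Energy at n = 5: E_5 = -13.6057 × 8² / 5² = -34.83059200 eV

The excitation energy is the difference:
ΔE = E_5 - E_1
ΔE = -34.83059200 - (-870.76480000)
ΔE = 835.93421 eV

Since this is positive, energy must be absorbed (photon absorption).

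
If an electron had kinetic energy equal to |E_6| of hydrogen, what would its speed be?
3.65e+05 m/s (or 0.121623% of c)

The binding energy at n = 6 for hydrogen is:
E_6 = -13.6057/6² = -0.37793611 eV
|E_6| = 0.37793611 eV

Convert to Joules:
KE = 0.37793611 eV × (1.602177 × 10⁻¹⁹ J/eV) = 6.0552e-20 J

Using KE = ½mv²:
v = √(2·KE/m_e)
v = √(2 × 6.0552e-20 J / 9.10938 × 10⁻³¹ kg)
v = 3.65e+05 m/s

This is approximately 0.121623% the speed of light.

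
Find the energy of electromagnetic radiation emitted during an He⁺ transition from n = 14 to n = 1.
54.145 eV

The energy levels are E_n = -13.6057 Z² eV / n².

Energy at n = 14: E_14 = -13.6057 × 2² / 14² = -0.277667 eV
Energy at n = 1: E_1 = -13.6057 × 2² / 1² = -54.422800 eV

For emission (electron falling to lower state), the photon energy is:
E_photon = E_14 - E_1 = |-0.277667 - (-54.422800)|
E_photon = 54.145 eV

This energy is carried away by the emitted photon.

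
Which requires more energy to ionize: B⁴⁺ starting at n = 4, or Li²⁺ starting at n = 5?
B⁴⁺ at n = 4 (E = -21.2589 eV)

Using E_n = -13.6057 Z² / n² eV:

B⁴⁺ (Z = 5) at n = 4:
E = -13.6057 × 5² / 4² = -13.6057 × 25 / 16 = -21.2589063 eV

Li²⁺ (Z = 3) at n = 5:
E = -13.6057 × 3² / 5² = -13.6057 × 9 / 25 = -4.8980520 eV

Since -21.2589063 eV < -4.8980520 eV,
B⁴⁺ at n = 4 is more tightly bound (requires more energy to ionize).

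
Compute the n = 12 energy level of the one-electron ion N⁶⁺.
-4.6297 eV

For hydrogen-like ions, the energy levels scale with Z²:
E_n = -13.6057 Z² / n² eV

For N⁶⁺ (Z = 7) at n = 12:
E_12 = -13.6057 × 7² / 12²
E_12 = -13.6057 × 49 / 144
E_12 = -666.6793 / 144
E_12 = -4.6297 eV

The energy is 49 times more negative than hydrogen at the same n due to the stronger nuclear charge.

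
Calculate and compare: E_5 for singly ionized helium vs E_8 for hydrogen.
He⁺ at n = 5 (E = -2.17691 eV)

Using E_n = -13.6057 Z² / n² eV:

He⁺ (Z = 2) at n = 5:
E = -13.6057 × 2² / 5² = -13.6057 × 4 / 25 = -2.17691200 eV

H (Z = 1) at n = 8:
E = -13.6057 × 1² / 8² = -13.6057 × 1 / 64 = -0.21258906 eV

Since -2.17691200 eV < -0.21258906 eV,
He⁺ at n = 5 is more tightly bound (requires more energy to ionize).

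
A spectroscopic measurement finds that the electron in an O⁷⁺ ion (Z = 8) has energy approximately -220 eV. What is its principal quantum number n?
n = 2

The exact energy levels follow E_n = -13.6057 Z² / n² eV with Z = 8.

The measured value (-220 eV) is reported to only 2 significant figures, so we must test candidate n values and see which one matches to that precision.

Candidate energies:
  n = 1:  E = -13.6057 × 8² / 1² = -870.76480 eV
  n = 2:  E = -13.6057 × 8² / 2² = -217.69120 eV  ← matches
  n = 3:  E = -13.6057 × 8² / 3² = -96.75164 eV
  n = 4:  E = -13.6057 × 8² / 4² = -54.42280 eV

Checking against the measurement of -220 eV (2 sig figs), only n = 2 agrees:
E_2 = -217.69120 eV, which rounds to -220 eV ✓

Therefore n = 2.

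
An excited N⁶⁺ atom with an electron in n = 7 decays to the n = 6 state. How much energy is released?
4.913169 eV

The energy levels are E_n = -13.6057 Z² eV / n².

Energy at n = 7: E_7 = -13.6057 × 7² / 7² = -13.605700000 eV
Energy at n = 6: E_6 = -13.6057 × 7² / 6² = -18.518869444 eV

For emission (electron falling to lower state), the photon energy is:
E_photon = E_7 - E_6 = |-13.605700000 - (-18.518869444)|
E_photon = 4.913169 eV

This energy is carried away by the emitted photon.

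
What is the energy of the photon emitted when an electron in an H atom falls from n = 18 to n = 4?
0.81 eV

The energy levels are E_n = -13.6057 eV / n².

Energy at n = 18: E_18 = -13.6057 / 18² = -0.04199 eV
Energy at n = 4: E_4 = -13.6057 / 4² = -0.85036 eV

For emission (electron falling to lower state), the photon energy is:
E_photon = E_18 - E_4 = |-0.04199 - (-0.85036)|
E_photon = 0.81 eV

This energy is carried away by the emitted photon.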